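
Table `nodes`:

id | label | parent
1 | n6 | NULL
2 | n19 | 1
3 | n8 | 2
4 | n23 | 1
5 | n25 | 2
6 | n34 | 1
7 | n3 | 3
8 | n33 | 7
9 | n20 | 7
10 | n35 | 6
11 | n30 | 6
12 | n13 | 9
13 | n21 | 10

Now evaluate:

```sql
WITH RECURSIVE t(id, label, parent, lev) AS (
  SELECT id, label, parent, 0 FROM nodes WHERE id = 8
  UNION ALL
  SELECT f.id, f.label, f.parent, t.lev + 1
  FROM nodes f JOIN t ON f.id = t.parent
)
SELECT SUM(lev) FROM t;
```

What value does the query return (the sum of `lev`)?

10

Base: id=8 (n33), parent=7, lev 0.
Iteration 1: join on id=7 -> n3 (id 7, parent=3, lev 1).
Iteration 2: join on id=3 -> n8 (id 3, parent=2, lev 2).
Iteration 3: join on id=2 -> n19 (id 2, parent=1, lev 3).
Iteration 4: join on id=1 -> n6 (id 1, parent=NULL, lev 4).
Iteration 5: parent is NULL; no match; recursion stops.
SUM(lev) = 0 + 1 + 2 + 3 + 4 = 10.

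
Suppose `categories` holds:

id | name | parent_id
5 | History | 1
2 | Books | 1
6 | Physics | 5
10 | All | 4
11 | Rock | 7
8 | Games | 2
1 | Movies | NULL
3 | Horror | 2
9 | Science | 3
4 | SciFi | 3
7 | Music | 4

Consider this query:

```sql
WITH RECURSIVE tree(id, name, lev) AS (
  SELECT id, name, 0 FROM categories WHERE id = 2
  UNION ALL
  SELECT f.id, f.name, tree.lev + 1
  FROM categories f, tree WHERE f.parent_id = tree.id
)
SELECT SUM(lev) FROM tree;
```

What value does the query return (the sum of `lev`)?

Base: id=2 (Books) at lev 0.
Iteration 1: rows with parent_id in {2} -> Horror (id 3, lev 1), Games (id 8, lev 1).
Iteration 2: rows with parent_id in {3,8} -> SciFi (id 4, lev 2), Science (id 9, lev 2).
Iteration 3: rows with parent_id in {4,9} -> Music (id 7, lev 3), All (id 10, lev 3).
Iteration 4: rows with parent_id in {7,10} -> Rock (id 11, lev 4).
Iteration 5: no rows with parent_id in {11}; recursion stops.
SUM(lev) = 0 + 1 + 1 + 2 + 2 + 3 + 3 + 4 = 16.

16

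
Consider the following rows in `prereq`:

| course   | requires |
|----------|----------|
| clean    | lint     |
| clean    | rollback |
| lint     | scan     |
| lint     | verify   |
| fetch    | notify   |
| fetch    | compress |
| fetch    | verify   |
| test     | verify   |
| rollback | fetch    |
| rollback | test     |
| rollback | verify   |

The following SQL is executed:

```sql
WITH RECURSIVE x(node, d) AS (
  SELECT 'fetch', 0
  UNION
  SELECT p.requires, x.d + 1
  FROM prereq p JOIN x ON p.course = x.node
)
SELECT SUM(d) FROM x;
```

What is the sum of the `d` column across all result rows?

3

Base: (fetch, d=0).
Iteration 1: edges from {fetch} -> (compress, d=1), (notify, d=1), (verify, d=1).
Iteration 2: no outgoing edges from {compress,notify,verify}; recursion stops.
SUM(d) = 0 + 1 + 1 + 1 = 3.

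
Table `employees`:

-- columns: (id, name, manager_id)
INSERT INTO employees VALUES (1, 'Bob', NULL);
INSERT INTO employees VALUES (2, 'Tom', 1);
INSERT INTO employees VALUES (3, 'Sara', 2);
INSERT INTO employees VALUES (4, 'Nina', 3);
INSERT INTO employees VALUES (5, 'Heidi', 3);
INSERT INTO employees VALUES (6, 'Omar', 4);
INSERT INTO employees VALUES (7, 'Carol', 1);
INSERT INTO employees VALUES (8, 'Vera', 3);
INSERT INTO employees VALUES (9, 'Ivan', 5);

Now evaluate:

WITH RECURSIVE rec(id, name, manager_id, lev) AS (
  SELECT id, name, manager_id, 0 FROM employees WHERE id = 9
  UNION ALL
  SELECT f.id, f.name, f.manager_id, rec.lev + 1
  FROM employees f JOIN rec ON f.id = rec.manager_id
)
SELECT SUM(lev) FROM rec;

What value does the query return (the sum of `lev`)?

10

Base: id=9 (Ivan), manager_id=5, lev 0.
Iteration 1: join on id=5 -> Heidi (id 5, manager_id=3, lev 1).
Iteration 2: join on id=3 -> Sara (id 3, manager_id=2, lev 2).
Iteration 3: join on id=2 -> Tom (id 2, manager_id=1, lev 3).
Iteration 4: join on id=1 -> Bob (id 1, manager_id=NULL, lev 4).
Iteration 5: manager_id is NULL; no match; recursion stops.
SUM(lev) = 0 + 1 + 2 + 3 + 4 = 10.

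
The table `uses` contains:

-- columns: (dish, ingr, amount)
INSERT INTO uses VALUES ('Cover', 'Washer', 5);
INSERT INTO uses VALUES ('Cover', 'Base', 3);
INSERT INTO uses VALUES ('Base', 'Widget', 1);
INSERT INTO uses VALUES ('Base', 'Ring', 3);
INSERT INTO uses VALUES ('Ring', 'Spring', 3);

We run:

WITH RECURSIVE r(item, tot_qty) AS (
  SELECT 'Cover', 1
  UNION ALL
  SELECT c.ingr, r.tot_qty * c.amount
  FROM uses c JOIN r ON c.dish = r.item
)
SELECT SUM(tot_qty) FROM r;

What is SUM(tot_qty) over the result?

48

Base: (Cover, tot_qty=1).
Iteration 1: components of {Cover} -> Base = 1*3 = 3, Washer = 1*5 = 5.
Iteration 2: components of {Base,Washer} -> Ring = 3*3 = 9, Widget = 3*1 = 3.
Iteration 3: components of {Ring,Widget} -> Spring = 9*3 = 27.
Iteration 4: no further components; recursion stops.
SUM(tot_qty) = 1 + 5 + 3 + 3 + 9 + 27 = 48.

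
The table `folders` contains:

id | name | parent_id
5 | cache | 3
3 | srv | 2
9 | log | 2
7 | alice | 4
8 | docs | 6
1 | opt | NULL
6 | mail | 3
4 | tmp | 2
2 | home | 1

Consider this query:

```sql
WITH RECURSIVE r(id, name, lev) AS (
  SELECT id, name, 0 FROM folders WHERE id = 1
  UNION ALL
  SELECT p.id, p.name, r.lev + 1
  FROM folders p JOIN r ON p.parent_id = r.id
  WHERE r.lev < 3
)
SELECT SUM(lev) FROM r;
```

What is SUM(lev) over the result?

16

Base: id=1 (opt) at lev 0.
Iteration 1: rows with parent_id in {1} -> home (id 2, lev 1).
Iteration 2: rows with parent_id in {2} -> srv (id 3, lev 2), tmp (id 4, lev 2), log (id 9, lev 2).
Iteration 3: rows with parent_id in {3,4,9} -> cache (id 5, lev 3), mail (id 6, lev 3), alice (id 7, lev 3).
Iteration 4: lev < 3 fails for all current rows; recursion stops.
SUM(lev) = 0 + 1 + 2 + 2 + 2 + 3 + 3 + 3 = 16.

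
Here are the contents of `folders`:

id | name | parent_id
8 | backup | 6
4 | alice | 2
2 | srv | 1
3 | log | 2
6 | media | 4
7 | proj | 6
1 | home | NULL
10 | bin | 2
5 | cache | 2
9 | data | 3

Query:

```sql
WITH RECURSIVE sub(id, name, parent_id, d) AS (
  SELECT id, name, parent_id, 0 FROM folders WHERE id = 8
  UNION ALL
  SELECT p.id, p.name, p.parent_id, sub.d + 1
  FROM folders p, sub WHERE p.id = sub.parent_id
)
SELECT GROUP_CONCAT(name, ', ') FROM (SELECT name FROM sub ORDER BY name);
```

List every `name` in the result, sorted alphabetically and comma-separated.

Base: id=8 (backup), parent_id=6, d 0.
Iteration 1: join on id=6 -> media (id 6, parent_id=4, d 1).
Iteration 2: join on id=4 -> alice (id 4, parent_id=2, d 2).
Iteration 3: join on id=2 -> srv (id 2, parent_id=1, d 3).
Iteration 4: join on id=1 -> home (id 1, parent_id=NULL, d 4).
Iteration 5: parent_id is NULL; no match; recursion stops.

alice, backup, home, media, srv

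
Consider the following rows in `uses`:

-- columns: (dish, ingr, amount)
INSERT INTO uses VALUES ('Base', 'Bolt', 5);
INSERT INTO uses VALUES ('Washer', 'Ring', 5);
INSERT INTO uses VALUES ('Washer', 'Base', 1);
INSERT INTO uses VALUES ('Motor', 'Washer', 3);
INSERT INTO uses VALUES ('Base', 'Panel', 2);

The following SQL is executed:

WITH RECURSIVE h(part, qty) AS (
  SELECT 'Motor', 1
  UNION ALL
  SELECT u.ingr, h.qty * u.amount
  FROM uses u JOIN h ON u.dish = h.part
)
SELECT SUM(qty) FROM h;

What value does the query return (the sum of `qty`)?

43

Base: (Motor, qty=1).
Iteration 1: components of {Motor} -> Washer = 1*3 = 3.
Iteration 2: components of {Washer} -> Base = 3*1 = 3, Ring = 3*5 = 15.
Iteration 3: components of {Base,Ring} -> Bolt = 3*5 = 15, Panel = 3*2 = 6.
Iteration 4: no further components; recursion stops.
SUM(qty) = 1 + 3 + 15 + 3 + 6 + 15 = 43.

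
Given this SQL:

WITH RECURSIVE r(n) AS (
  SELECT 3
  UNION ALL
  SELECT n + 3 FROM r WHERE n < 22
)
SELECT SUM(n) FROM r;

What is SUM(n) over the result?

Base: n=3.
Iteration 1: 3 < 22 holds -> n = 3 + 3 = 6.
Iteration 2: 6 < 22 holds -> n = 6 + 3 = 9.
Iteration 3: 9 < 22 holds -> n = 9 + 3 = 12.
Iteration 4: 12 < 22 holds -> n = 12 + 3 = 15.
Iteration 5: 15 < 22 holds -> n = 15 + 3 = 18.
Iteration 6: 18 < 22 holds -> n = 18 + 3 = 21.
Iteration 7: 21 < 22 holds -> n = 21 + 3 = 24.
Iteration 8: 24 < 22 fails; recursion stops.
SUM(n) = 3 + 6 + 9 + 12 + 15 + 18 + 21 + 24 = 108.

108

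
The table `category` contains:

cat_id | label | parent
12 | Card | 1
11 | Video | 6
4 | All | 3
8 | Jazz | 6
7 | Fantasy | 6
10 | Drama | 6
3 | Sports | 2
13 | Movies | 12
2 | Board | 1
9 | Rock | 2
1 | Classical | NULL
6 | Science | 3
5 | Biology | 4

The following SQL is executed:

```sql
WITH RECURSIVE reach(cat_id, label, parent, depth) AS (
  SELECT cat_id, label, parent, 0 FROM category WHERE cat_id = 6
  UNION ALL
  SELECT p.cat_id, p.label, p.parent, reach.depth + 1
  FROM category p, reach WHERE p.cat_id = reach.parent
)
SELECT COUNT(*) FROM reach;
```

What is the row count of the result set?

4

Base: cat_id=6 (Science), parent=3, depth 0.
Iteration 1: join on cat_id=3 -> Sports (id 3, parent=2, depth 1).
Iteration 2: join on cat_id=2 -> Board (id 2, parent=1, depth 2).
Iteration 3: join on cat_id=1 -> Classical (id 1, parent=NULL, depth 3).
Iteration 4: parent is NULL; no match; recursion stops.
Total rows emitted: 4.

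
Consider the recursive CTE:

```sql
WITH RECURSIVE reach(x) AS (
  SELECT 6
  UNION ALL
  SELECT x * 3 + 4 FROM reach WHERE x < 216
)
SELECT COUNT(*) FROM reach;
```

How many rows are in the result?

5

Base: x=6.
Iteration 1: 6 < 216 holds -> x = 6 * 3 + 4 = 22.
Iteration 2: 22 < 216 holds -> x = 22 * 3 + 4 = 70.
Iteration 3: 70 < 216 holds -> x = 70 * 3 + 4 = 214.
Iteration 4: 214 < 216 holds -> x = 214 * 3 + 4 = 646.
Iteration 5: 646 < 216 fails; recursion stops.
Total rows emitted: 5.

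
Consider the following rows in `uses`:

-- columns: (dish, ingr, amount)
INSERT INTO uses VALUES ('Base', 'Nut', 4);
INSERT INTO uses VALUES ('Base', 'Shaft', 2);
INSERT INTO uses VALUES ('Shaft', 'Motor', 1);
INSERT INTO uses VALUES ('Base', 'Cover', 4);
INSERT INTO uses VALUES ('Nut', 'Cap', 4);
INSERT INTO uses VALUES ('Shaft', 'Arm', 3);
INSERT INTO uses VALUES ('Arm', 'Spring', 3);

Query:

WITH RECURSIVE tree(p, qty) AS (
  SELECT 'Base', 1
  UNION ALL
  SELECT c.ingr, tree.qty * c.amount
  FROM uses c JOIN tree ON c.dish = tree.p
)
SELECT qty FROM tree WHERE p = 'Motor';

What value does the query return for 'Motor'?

2

Base: (Base, qty=1).
Iteration 1: components of {Base} -> Cover = 1*4 = 4, Nut = 1*4 = 4, Shaft = 1*2 = 2.
Iteration 2: components of {Cover,Nut,Shaft} -> Arm = 2*3 = 6, Cap = 4*4 = 16, Motor = 2*1 = 2.
Iteration 3: components of {Arm,Cap,Motor} -> Spring = 6*3 = 18.
Iteration 4: no further components; recursion stops.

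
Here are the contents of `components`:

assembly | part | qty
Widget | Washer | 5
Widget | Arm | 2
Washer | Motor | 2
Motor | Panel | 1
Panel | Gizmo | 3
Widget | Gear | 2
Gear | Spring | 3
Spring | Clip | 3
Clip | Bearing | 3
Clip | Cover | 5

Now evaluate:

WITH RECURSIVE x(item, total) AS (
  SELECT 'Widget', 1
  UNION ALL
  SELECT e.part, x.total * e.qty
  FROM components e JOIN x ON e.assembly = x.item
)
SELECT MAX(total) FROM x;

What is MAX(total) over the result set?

90

Base: (Widget, total=1).
Iteration 1: components of {Widget} -> Arm = 1*2 = 2, Gear = 1*2 = 2, Washer = 1*5 = 5.
Iteration 2: components of {Arm,Gear,Washer} -> Motor = 5*2 = 10, Spring = 2*3 = 6.
Iteration 3: components of {Motor,Spring} -> Clip = 6*3 = 18, Panel = 10*1 = 10.
Iteration 4: components of {Clip,Panel} -> Bearing = 18*3 = 54, Cover = 18*5 = 90, Gizmo = 10*3 = 30.
Iteration 5: no further components; recursion stops.
total values: 1, 5, 2, 2, 10, 6, 10, 18, 30, 54, 90; the maximum is 90.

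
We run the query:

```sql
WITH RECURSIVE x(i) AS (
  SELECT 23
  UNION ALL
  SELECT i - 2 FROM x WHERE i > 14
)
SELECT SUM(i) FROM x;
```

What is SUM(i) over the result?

108

Base: i=23.
Iteration 1: 23 > 14 holds -> i = 23 - 2 = 21.
Iteration 2: 21 > 14 holds -> i = 21 - 2 = 19.
Iteration 3: 19 > 14 holds -> i = 19 - 2 = 17.
Iteration 4: 17 > 14 holds -> i = 17 - 2 = 15.
Iteration 5: 15 > 14 holds -> i = 15 - 2 = 13.
Iteration 6: 13 > 14 fails; recursion stops.
SUM(i) = 23 + 21 + 19 + 17 + 15 + 13 = 108.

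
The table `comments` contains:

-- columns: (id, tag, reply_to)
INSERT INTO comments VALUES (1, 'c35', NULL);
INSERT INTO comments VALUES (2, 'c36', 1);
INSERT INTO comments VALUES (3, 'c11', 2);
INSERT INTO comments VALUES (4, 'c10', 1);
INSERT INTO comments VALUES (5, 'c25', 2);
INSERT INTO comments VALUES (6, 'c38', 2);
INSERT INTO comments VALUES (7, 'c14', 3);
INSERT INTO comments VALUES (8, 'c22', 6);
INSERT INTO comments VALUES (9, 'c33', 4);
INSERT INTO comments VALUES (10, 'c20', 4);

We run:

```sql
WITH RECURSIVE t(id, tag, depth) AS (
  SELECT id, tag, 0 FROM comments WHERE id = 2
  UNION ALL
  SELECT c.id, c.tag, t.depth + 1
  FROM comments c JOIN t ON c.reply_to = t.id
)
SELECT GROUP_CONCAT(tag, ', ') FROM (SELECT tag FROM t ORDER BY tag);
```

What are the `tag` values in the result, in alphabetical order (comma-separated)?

c11, c14, c22, c25, c36, c38

Base: id=2 (c36) at depth 0.
Iteration 1: rows with reply_to in {2} -> c11 (id 3, depth 1), c25 (id 5, depth 1), c38 (id 6, depth 1).
Iteration 2: rows with reply_to in {3,5,6} -> c14 (id 7, depth 2), c22 (id 8, depth 2).
Iteration 3: no rows with reply_to in {7,8}; recursion stops.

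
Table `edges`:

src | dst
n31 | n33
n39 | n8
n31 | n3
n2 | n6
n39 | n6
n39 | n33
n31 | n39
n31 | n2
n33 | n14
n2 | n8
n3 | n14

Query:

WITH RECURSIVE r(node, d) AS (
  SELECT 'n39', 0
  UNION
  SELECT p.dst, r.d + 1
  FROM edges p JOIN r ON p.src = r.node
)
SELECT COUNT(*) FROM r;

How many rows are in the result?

Base: (n39, d=0).
Iteration 1: edges from {n39} -> (n33, d=1), (n6, d=1), (n8, d=1).
Iteration 2: edges from {n33,n6,n8} -> (n14, d=2).
Iteration 3: no outgoing edges from {n14}; recursion stops.
Total rows emitted: 5.

5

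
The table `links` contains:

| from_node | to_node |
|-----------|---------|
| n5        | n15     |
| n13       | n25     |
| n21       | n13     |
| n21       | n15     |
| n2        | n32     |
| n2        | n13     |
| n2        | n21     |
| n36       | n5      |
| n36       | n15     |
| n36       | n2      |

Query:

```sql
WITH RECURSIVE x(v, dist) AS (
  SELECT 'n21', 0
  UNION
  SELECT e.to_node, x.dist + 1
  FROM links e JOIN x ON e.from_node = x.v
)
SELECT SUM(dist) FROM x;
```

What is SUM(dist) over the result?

4

Base: (n21, dist=0).
Iteration 1: edges from {n21} -> (n13, dist=1), (n15, dist=1).
Iteration 2: edges from {n13,n15} -> (n25, dist=2).
Iteration 3: no outgoing edges from {n25}; recursion stops.
SUM(dist) = 0 + 1 + 1 + 2 = 4.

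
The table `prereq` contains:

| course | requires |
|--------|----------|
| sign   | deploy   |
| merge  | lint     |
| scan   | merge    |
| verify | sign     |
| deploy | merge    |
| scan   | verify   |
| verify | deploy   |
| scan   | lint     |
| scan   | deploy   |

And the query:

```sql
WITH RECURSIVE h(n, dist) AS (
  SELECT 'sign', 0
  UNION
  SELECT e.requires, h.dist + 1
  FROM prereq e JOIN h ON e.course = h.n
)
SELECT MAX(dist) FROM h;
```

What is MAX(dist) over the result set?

3

Base: (sign, dist=0).
Iteration 1: edges from {sign} -> (deploy, dist=1).
Iteration 2: edges from {deploy} -> (merge, dist=2).
Iteration 3: edges from {merge} -> (lint, dist=3).
Iteration 4: no outgoing edges from {lint}; recursion stops.
dist values: 0, 1, 2, 3; the maximum is 3.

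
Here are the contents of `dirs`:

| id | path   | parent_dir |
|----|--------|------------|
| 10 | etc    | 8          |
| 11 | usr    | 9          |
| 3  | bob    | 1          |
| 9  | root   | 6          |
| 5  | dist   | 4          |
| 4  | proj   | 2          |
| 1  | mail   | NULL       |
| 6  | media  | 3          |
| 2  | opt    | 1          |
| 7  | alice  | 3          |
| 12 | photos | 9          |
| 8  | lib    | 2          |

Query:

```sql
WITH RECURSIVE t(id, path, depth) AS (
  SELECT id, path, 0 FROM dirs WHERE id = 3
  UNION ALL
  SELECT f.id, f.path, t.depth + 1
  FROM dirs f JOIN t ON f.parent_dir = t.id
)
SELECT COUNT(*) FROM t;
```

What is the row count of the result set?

Base: id=3 (bob) at depth 0.
Iteration 1: rows with parent_dir in {3} -> media (id 6, depth 1), alice (id 7, depth 1).
Iteration 2: rows with parent_dir in {6,7} -> root (id 9, depth 2).
Iteration 3: rows with parent_dir in {9} -> usr (id 11, depth 3), photos (id 12, depth 3).
Iteration 4: no rows with parent_dir in {11,12}; recursion stops.
Total rows emitted: 6.

6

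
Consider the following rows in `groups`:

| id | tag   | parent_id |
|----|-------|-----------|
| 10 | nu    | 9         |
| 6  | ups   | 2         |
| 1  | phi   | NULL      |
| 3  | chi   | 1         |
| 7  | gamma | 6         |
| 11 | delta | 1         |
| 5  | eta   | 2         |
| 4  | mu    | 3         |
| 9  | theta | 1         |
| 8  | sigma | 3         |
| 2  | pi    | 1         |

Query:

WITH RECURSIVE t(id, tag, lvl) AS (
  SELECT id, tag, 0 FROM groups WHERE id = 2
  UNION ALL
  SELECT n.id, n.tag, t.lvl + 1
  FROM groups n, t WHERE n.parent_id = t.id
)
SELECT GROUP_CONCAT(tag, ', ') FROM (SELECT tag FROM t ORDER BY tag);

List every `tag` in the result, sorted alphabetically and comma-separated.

eta, gamma, pi, ups

Base: id=2 (pi) at lvl 0.
Iteration 1: rows with parent_id in {2} -> eta (id 5, lvl 1), ups (id 6, lvl 1).
Iteration 2: rows with parent_id in {5,6} -> gamma (id 7, lvl 2).
Iteration 3: no rows with parent_id in {7}; recursion stops.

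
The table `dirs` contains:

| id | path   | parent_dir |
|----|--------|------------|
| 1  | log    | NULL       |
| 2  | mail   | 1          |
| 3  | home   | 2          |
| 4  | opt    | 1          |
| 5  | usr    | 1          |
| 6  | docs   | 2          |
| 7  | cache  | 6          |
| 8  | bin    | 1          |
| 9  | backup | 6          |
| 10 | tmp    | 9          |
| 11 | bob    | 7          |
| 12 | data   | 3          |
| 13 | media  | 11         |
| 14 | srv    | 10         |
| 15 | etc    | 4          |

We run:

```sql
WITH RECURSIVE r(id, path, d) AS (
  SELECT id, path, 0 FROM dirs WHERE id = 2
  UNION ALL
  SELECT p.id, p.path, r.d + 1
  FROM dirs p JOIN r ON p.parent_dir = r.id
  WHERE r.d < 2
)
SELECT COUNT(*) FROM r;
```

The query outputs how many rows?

6

Base: id=2 (mail) at d 0.
Iteration 1: rows with parent_dir in {2} -> home (id 3, d 1), docs (id 6, d 1).
Iteration 2: rows with parent_dir in {3,6} -> cache (id 7, d 2), backup (id 9, d 2), data (id 12, d 2).
Iteration 3: d < 2 fails for all current rows; recursion stops.
Total rows emitted: 6.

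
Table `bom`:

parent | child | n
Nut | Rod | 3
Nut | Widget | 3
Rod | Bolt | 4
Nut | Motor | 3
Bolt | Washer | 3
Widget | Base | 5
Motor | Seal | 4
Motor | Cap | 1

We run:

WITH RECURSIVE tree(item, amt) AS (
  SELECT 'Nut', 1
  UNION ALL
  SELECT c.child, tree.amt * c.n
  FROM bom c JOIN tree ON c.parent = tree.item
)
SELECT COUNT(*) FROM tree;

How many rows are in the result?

9

Base: (Nut, amt=1).
Iteration 1: components of {Nut} -> Motor = 1*3 = 3, Rod = 1*3 = 3, Widget = 1*3 = 3.
Iteration 2: components of {Motor,Rod,Widget} -> Base = 3*5 = 15, Bolt = 3*4 = 12, Cap = 3*1 = 3, Seal = 3*4 = 12.
Iteration 3: components of {Base,Bolt,Cap,Seal} -> Washer = 12*3 = 36.
Iteration 4: no further components; recursion stops.
Total rows emitted: 9.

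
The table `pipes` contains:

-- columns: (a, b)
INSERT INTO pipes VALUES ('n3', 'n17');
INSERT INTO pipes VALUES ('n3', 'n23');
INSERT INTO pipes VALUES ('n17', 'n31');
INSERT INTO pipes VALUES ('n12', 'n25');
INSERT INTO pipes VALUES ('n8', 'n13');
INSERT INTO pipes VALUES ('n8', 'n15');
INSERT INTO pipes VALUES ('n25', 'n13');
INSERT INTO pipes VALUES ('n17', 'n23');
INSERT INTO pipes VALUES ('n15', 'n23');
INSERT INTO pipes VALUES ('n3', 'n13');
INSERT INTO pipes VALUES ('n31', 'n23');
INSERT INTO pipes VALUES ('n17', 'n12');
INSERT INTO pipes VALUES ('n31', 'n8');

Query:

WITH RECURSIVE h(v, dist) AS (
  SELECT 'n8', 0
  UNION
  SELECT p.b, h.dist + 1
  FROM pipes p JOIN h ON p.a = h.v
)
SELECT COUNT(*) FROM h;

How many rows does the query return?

Base: (n8, dist=0).
Iteration 1: edges from {n8} -> (n13, dist=1), (n15, dist=1).
Iteration 2: edges from {n13,n15} -> (n23, dist=2).
Iteration 3: no outgoing edges from {n23}; recursion stops.
Total rows emitted: 4.

4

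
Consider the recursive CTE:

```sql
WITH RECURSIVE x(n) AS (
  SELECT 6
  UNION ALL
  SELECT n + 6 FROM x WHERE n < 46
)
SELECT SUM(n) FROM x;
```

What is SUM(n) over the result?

216

Base: n=6.
Iteration 1: 6 < 46 holds -> n = 6 + 6 = 12.
Iteration 2: 12 < 46 holds -> n = 12 + 6 = 18.
Iteration 3: 18 < 46 holds -> n = 18 + 6 = 24.
Iteration 4: 24 < 46 holds -> n = 24 + 6 = 30.
Iteration 5: 30 < 46 holds -> n = 30 + 6 = 36.
Iteration 6: 36 < 46 holds -> n = 36 + 6 = 42.
Iteration 7: 42 < 46 holds -> n = 42 + 6 = 48.
Iteration 8: 48 < 46 fails; recursion stops.
SUM(n) = 6 + 12 + 18 + 24 + 30 + 36 + 42 + 48 = 216.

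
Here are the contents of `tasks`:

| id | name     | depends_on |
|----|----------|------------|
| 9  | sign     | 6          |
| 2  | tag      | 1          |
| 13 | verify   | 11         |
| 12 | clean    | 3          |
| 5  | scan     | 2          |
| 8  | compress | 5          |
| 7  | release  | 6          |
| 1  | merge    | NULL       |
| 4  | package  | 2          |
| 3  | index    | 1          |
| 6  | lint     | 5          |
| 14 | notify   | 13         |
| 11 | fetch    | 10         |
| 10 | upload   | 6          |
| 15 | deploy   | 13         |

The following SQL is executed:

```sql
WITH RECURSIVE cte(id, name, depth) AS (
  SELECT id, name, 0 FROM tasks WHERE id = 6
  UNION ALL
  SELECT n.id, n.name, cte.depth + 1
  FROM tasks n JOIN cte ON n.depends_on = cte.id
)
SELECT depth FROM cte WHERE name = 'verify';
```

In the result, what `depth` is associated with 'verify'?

3

Base: id=6 (lint) at depth 0.
Iteration 1: rows with depends_on in {6} -> release (id 7, depth 1), sign (id 9, depth 1), upload (id 10, depth 1).
Iteration 2: rows with depends_on in {7,9,10} -> fetch (id 11, depth 2).
Iteration 3: rows with depends_on in {11} -> verify (id 13, depth 3).
Iteration 4: rows with depends_on in {13} -> notify (id 14, depth 4), deploy (id 15, depth 4).
Iteration 5: no rows with depends_on in {14,15}; recursion stops.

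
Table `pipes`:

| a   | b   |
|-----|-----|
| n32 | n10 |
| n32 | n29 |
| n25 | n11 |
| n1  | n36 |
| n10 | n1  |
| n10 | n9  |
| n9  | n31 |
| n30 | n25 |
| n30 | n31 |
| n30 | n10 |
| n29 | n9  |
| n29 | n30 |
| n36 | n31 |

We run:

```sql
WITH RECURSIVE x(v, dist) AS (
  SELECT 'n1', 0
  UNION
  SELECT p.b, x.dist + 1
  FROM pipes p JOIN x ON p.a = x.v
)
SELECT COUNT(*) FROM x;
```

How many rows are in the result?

3

Base: (n1, dist=0).
Iteration 1: edges from {n1} -> (n36, dist=1).
Iteration 2: edges from {n36} -> (n31, dist=2).
Iteration 3: no outgoing edges from {n31}; recursion stops.
Total rows emitted: 3.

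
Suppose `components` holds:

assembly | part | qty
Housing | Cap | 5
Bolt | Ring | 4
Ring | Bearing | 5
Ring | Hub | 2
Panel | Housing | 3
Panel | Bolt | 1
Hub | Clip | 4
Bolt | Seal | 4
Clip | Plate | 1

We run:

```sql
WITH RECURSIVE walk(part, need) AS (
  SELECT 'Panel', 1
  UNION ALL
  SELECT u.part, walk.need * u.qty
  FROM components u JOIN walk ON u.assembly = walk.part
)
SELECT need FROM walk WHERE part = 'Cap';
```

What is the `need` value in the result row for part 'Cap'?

Base: (Panel, need=1).
Iteration 1: components of {Panel} -> Bolt = 1*1 = 1, Housing = 1*3 = 3.
Iteration 2: components of {Bolt,Housing} -> Cap = 3*5 = 15, Ring = 1*4 = 4, Seal = 1*4 = 4.
Iteration 3: components of {Cap,Ring,Seal} -> Bearing = 4*5 = 20, Hub = 4*2 = 8.
Iteration 4: components of {Bearing,Hub} -> Clip = 8*4 = 32.
Iteration 5: components of {Clip} -> Plate = 32*1 = 32.
Iteration 6: no further components; recursion stops.

15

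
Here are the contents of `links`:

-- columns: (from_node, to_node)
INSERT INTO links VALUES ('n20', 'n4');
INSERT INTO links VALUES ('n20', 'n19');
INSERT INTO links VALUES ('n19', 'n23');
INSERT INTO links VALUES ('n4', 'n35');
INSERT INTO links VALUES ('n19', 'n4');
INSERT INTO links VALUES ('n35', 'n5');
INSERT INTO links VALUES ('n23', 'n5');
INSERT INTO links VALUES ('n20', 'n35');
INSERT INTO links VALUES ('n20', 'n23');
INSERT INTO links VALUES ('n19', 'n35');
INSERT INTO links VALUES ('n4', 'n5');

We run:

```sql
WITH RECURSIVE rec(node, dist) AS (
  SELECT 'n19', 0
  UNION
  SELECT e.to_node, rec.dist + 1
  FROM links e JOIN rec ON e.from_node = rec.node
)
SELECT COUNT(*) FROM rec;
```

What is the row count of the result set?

Base: (n19, dist=0).
Iteration 1: edges from {n19} -> (n23, dist=1), (n35, dist=1), (n4, dist=1).
Iteration 2: edges from {n23,n35,n4} -> (n35, dist=2), (n5, dist=2). [UNION drops 2 duplicate row(s)]
Iteration 3: edges from {n35,n5} -> (n5, dist=3).
Iteration 4: no outgoing edges from {n5}; recursion stops.
Total rows emitted: 7.

7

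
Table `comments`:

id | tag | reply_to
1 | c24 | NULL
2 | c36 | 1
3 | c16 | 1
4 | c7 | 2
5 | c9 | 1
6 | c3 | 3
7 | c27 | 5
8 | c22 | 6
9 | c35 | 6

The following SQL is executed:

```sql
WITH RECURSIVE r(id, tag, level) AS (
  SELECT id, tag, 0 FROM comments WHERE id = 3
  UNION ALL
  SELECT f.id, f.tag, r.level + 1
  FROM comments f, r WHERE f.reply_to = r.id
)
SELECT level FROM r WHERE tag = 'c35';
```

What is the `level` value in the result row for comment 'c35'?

Base: id=3 (c16) at level 0.
Iteration 1: rows with reply_to in {3} -> c3 (id 6, level 1).
Iteration 2: rows with reply_to in {6} -> c22 (id 8, level 2), c35 (id 9, level 2).
Iteration 3: no rows with reply_to in {8,9}; recursion stops.

2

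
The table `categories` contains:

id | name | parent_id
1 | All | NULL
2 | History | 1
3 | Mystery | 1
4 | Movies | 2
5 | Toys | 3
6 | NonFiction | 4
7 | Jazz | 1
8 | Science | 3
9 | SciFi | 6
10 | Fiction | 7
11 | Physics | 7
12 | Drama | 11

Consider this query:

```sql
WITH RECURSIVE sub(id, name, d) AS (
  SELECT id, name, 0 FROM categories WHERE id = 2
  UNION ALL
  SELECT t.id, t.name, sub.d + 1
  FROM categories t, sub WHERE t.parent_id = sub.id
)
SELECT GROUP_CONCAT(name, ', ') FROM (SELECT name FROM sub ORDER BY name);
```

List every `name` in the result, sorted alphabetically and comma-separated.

Base: id=2 (History) at d 0.
Iteration 1: rows with parent_id in {2} -> Movies (id 4, d 1).
Iteration 2: rows with parent_id in {4} -> NonFiction (id 6, d 2).
Iteration 3: rows with parent_id in {6} -> SciFi (id 9, d 3).
Iteration 4: no rows with parent_id in {9}; recursion stops.

History, Movies, NonFiction, SciFi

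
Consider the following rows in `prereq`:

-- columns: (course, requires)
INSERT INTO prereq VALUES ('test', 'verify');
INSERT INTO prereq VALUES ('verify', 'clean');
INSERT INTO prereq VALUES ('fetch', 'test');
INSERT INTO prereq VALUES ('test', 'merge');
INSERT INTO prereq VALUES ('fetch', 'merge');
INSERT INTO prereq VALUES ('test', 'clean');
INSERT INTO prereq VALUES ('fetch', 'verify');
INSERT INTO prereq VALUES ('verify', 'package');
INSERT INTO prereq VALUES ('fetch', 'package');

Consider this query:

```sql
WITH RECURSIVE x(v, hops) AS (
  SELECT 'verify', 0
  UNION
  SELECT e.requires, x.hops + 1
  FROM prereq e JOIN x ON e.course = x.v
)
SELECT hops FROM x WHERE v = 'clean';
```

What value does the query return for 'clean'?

Base: (verify, hops=0).
Iteration 1: edges from {verify} -> (clean, hops=1), (package, hops=1).
Iteration 2: no outgoing edges from {clean,package}; recursion stops.

1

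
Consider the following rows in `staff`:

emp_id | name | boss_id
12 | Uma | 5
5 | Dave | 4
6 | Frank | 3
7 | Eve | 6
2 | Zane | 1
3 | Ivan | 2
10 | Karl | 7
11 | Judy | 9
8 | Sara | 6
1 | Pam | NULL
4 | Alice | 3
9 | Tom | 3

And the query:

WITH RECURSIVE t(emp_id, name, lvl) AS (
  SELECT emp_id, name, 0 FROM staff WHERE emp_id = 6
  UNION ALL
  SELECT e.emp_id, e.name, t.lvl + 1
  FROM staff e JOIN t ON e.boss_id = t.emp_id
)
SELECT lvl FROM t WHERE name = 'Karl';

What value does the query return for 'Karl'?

2

Base: emp_id=6 (Frank) at lvl 0.
Iteration 1: rows with boss_id in {6} -> Eve (id 7, lvl 1), Sara (id 8, lvl 1).
Iteration 2: rows with boss_id in {7,8} -> Karl (id 10, lvl 2).
Iteration 3: no rows with boss_id in {10}; recursion stops.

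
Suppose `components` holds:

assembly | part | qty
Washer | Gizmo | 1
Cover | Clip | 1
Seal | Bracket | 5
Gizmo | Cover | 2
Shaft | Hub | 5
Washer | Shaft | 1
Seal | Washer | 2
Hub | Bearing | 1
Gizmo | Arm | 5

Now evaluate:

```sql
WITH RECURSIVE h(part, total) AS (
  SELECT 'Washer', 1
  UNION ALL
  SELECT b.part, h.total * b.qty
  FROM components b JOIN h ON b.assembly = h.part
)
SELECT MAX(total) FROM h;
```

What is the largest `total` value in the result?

Base: (Washer, total=1).
Iteration 1: components of {Washer} -> Gizmo = 1*1 = 1, Shaft = 1*1 = 1.
Iteration 2: components of {Gizmo,Shaft} -> Arm = 1*5 = 5, Cover = 1*2 = 2, Hub = 1*5 = 5.
Iteration 3: components of {Arm,Cover,Hub} -> Bearing = 5*1 = 5, Clip = 2*1 = 2.
Iteration 4: no further components; recursion stops.
total values: 1, 1, 1, 5, 2, 5, 2, 5; the maximum is 5.

5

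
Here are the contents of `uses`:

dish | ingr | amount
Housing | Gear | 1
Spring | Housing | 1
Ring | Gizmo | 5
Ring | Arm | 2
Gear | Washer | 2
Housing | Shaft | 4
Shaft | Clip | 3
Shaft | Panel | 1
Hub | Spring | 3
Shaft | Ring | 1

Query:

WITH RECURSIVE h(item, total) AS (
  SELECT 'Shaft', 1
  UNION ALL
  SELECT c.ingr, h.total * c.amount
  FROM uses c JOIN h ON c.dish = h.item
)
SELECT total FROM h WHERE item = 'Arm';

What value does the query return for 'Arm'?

Base: (Shaft, total=1).
Iteration 1: components of {Shaft} -> Clip = 1*3 = 3, Panel = 1*1 = 1, Ring = 1*1 = 1.
Iteration 2: components of {Clip,Panel,Ring} -> Arm = 1*2 = 2, Gizmo = 1*5 = 5.
Iteration 3: no further components; recursion stops.

2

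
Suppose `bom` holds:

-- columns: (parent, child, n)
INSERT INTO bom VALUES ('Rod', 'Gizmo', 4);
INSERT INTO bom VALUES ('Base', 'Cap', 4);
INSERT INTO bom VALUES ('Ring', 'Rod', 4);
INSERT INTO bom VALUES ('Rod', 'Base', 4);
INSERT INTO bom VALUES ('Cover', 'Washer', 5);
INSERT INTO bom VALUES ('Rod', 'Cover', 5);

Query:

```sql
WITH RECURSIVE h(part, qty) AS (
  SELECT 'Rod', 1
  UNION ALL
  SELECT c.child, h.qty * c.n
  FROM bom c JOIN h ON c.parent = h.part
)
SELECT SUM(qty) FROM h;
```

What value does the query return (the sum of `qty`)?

Base: (Rod, qty=1).
Iteration 1: components of {Rod} -> Base = 1*4 = 4, Cover = 1*5 = 5, Gizmo = 1*4 = 4.
Iteration 2: components of {Base,Cover,Gizmo} -> Cap = 4*4 = 16, Washer = 5*5 = 25.
Iteration 3: no further components; recursion stops.
SUM(qty) = 1 + 4 + 5 + 4 + 16 + 25 = 55.

55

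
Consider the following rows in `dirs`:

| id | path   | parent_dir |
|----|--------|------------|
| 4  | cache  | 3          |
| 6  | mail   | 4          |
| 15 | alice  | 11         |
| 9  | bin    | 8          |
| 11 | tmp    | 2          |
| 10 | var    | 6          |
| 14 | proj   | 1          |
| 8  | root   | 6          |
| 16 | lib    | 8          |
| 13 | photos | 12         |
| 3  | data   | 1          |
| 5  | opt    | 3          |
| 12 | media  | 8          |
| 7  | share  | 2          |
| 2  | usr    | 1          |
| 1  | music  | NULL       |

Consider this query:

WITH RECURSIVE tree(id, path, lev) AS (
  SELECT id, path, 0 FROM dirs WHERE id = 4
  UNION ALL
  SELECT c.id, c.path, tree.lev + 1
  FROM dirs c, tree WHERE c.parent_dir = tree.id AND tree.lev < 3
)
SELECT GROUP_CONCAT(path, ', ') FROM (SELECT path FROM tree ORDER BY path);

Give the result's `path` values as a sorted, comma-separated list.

bin, cache, lib, mail, media, root, var

Base: id=4 (cache) at lev 0.
Iteration 1: rows with parent_dir in {4} -> mail (id 6, lev 1).
Iteration 2: rows with parent_dir in {6} -> root (id 8, lev 2), var (id 10, lev 2).
Iteration 3: rows with parent_dir in {8,10} -> bin (id 9, lev 3), media (id 12, lev 3), lib (id 16, lev 3).
Iteration 4: lev < 3 fails for all current rows; recursion stops.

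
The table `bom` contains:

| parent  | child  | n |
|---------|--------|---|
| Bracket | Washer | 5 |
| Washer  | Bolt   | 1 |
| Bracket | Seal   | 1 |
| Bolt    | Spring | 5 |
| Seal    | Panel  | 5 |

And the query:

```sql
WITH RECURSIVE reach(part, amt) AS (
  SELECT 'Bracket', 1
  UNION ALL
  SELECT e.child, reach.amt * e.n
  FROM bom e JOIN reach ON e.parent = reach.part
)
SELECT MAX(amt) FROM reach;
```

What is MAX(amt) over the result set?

Base: (Bracket, amt=1).
Iteration 1: components of {Bracket} -> Seal = 1*1 = 1, Washer = 1*5 = 5.
Iteration 2: components of {Seal,Washer} -> Bolt = 5*1 = 5, Panel = 1*5 = 5.
Iteration 3: components of {Bolt,Panel} -> Spring = 5*5 = 25.
Iteration 4: no further components; recursion stops.
amt values: 1, 5, 1, 5, 5, 25; the maximum is 25.

25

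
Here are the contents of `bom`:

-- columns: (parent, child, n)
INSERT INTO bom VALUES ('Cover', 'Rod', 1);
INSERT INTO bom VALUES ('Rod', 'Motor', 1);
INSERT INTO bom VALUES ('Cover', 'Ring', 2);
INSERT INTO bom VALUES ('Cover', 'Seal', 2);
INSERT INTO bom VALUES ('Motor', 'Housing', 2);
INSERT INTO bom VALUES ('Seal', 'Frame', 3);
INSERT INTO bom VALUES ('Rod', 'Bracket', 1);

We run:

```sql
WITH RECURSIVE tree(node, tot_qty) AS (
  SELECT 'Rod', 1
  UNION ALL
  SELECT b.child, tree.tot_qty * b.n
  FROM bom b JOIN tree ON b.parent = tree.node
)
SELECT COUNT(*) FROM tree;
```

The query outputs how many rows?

Base: (Rod, tot_qty=1).
Iteration 1: components of {Rod} -> Bracket = 1*1 = 1, Motor = 1*1 = 1.
Iteration 2: components of {Bracket,Motor} -> Housing = 1*2 = 2.
Iteration 3: no further components; recursion stops.
Total rows emitted: 4.

4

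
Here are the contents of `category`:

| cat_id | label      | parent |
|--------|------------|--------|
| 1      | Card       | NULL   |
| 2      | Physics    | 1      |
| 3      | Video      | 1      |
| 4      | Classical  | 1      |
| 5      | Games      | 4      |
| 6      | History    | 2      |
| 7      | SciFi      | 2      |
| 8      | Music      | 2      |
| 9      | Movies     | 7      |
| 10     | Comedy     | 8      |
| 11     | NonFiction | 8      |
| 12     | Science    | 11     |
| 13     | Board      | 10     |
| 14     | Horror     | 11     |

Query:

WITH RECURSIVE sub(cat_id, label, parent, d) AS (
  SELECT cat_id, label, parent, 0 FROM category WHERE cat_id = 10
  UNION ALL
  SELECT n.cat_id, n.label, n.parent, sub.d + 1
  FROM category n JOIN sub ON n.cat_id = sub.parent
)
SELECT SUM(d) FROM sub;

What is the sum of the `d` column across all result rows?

6

Base: cat_id=10 (Comedy), parent=8, d 0.
Iteration 1: join on cat_id=8 -> Music (id 8, parent=2, d 1).
Iteration 2: join on cat_id=2 -> Physics (id 2, parent=1, d 2).
Iteration 3: join on cat_id=1 -> Card (id 1, parent=NULL, d 3).
Iteration 4: parent is NULL; no match; recursion stops.
SUM(d) = 0 + 1 + 2 + 3 = 6.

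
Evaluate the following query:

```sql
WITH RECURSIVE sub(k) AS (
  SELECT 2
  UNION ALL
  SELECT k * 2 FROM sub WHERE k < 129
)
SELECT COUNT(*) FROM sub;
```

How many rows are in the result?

Base: k=2.
Iteration 1: 2 < 129 holds -> k = 2 * 2 = 4.
Iteration 2: 4 < 129 holds -> k = 4 * 2 = 8.
Iteration 3: 8 < 129 holds -> k = 8 * 2 = 16.
Iteration 4: 16 < 129 holds -> k = 16 * 2 = 32.
Iteration 5: 32 < 129 holds -> k = 32 * 2 = 64.
Iteration 6: 64 < 129 holds -> k = 64 * 2 = 128.
Iteration 7: 128 < 129 holds -> k = 128 * 2 = 256.
Iteration 8: 256 < 129 fails; recursion stops.
Total rows emitted: 8.

8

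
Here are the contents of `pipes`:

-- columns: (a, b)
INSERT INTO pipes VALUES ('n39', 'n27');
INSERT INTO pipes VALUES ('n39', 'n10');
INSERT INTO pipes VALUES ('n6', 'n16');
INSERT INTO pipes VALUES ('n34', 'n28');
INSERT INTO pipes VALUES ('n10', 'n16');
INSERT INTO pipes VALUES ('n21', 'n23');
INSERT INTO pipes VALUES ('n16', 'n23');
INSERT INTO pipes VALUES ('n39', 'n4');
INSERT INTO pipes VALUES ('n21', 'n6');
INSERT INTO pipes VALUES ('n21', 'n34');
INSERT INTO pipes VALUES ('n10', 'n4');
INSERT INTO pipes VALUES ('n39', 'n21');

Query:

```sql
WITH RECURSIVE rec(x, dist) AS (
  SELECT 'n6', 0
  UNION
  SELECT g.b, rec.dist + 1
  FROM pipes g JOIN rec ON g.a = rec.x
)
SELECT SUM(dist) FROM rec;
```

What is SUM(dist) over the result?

3

Base: (n6, dist=0).
Iteration 1: edges from {n6} -> (n16, dist=1).
Iteration 2: edges from {n16} -> (n23, dist=2).
Iteration 3: no outgoing edges from {n23}; recursion stops.
SUM(dist) = 0 + 1 + 2 = 3.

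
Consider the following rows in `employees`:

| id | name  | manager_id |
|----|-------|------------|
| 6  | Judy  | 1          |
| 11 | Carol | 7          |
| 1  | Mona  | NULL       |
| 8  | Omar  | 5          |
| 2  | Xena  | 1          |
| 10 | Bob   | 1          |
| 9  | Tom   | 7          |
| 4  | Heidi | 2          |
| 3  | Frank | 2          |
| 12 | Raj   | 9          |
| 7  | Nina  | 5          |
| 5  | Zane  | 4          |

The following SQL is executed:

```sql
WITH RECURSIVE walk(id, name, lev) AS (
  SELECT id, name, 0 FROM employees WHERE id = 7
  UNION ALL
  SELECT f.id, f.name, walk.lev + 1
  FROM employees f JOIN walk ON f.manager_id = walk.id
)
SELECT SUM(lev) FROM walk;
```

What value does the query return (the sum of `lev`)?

4

Base: id=7 (Nina) at lev 0.
Iteration 1: rows with manager_id in {7} -> Tom (id 9, lev 1), Carol (id 11, lev 1).
Iteration 2: rows with manager_id in {9,11} -> Raj (id 12, lev 2).
Iteration 3: no rows with manager_id in {12}; recursion stops.
SUM(lev) = 0 + 1 + 1 + 2 = 4.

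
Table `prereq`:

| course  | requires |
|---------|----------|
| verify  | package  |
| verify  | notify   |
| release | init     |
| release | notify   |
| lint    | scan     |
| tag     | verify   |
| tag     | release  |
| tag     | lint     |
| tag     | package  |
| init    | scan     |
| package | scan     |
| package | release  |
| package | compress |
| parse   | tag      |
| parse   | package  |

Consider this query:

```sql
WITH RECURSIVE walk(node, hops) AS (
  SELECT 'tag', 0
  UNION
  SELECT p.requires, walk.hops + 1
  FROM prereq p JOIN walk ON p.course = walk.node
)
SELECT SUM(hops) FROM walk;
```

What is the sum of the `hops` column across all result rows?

Base: (tag, hops=0).
Iteration 1: edges from {tag} -> (lint, hops=1), (package, hops=1), (release, hops=1), (verify, hops=1).
Iteration 2: edges from {lint,package,release,verify} -> (compress, hops=2), (init, hops=2), (notify, hops=2), (package, hops=2), (release, hops=2), (scan, hops=2). [UNION drops 2 duplicate row(s)]
Iteration 3: edges from {compress,init,notify,package,release,scan} -> (compress, hops=3), (init, hops=3), (notify, hops=3), (release, hops=3), (scan, hops=3). [UNION drops 1 duplicate row(s)]
Iteration 4: edges from {compress,init,notify,release,scan} -> (init, hops=4), (notify, hops=4), (scan, hops=4).
Iteration 5: edges from {init,notify,scan} -> (scan, hops=5).
Iteration 6: no outgoing edges from {scan}; recursion stops.
SUM(hops) = 0 + 1 + 1 + 1 + 1 + 2 + 2 + 2 + 2 + 2 + 2 + 3 + 3 + 3 + ... (20 terms) = 48.

48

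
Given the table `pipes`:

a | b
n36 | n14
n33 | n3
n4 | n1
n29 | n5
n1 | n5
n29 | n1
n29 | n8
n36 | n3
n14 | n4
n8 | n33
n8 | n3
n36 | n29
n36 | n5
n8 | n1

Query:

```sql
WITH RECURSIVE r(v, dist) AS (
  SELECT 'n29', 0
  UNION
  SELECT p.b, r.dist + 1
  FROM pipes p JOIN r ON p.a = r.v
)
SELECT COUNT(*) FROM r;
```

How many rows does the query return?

Base: (n29, dist=0).
Iteration 1: edges from {n29} -> (n1, dist=1), (n5, dist=1), (n8, dist=1).
Iteration 2: edges from {n1,n5,n8} -> (n1, dist=2), (n3, dist=2), (n33, dist=2), (n5, dist=2).
Iteration 3: edges from {n1,n3,n33,n5} -> (n3, dist=3), (n5, dist=3).
Iteration 4: no outgoing edges from {n3,n5}; recursion stops.
Total rows emitted: 10.

10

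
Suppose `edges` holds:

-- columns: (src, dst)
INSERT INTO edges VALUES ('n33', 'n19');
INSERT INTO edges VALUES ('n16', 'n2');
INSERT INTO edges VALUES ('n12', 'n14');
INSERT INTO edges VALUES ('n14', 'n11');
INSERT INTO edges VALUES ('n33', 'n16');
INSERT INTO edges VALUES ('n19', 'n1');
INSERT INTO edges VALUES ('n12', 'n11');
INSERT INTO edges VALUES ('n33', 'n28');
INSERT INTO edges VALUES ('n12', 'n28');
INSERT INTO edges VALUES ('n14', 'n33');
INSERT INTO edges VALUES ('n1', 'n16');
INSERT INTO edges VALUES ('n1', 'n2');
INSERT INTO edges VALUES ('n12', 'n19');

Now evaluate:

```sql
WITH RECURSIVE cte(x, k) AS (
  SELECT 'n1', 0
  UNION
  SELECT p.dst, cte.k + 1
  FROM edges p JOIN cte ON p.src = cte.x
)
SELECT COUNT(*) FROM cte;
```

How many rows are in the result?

Base: (n1, k=0).
Iteration 1: edges from {n1} -> (n16, k=1), (n2, k=1).
Iteration 2: edges from {n16,n2} -> (n2, k=2).
Iteration 3: no outgoing edges from {n2}; recursion stops.
Total rows emitted: 4.

4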